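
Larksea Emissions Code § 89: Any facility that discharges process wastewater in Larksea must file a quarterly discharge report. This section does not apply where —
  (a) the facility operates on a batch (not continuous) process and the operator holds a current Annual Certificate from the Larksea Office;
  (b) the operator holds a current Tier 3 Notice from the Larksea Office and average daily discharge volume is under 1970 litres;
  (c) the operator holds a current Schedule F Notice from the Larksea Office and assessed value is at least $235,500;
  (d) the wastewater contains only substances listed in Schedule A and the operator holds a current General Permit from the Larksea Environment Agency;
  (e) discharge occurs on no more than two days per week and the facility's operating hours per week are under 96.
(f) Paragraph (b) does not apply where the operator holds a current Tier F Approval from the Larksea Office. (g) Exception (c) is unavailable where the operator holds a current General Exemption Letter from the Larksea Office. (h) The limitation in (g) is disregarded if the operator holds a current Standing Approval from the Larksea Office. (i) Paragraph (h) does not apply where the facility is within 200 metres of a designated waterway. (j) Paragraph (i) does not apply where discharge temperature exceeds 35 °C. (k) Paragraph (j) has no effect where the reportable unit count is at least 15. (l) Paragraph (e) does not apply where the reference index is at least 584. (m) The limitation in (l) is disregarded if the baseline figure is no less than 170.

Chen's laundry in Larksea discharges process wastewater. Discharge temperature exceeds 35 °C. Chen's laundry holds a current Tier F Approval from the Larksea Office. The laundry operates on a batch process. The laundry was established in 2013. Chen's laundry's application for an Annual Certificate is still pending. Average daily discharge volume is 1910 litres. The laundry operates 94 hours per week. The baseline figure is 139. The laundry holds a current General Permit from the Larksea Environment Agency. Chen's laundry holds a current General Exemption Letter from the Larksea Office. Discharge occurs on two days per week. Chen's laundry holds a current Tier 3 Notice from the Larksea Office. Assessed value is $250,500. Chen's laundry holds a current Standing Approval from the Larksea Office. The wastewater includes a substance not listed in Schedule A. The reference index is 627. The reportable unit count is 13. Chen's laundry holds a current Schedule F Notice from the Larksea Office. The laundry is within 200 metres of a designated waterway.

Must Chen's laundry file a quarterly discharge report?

Exception (a) requires that the operator holds a current Annual Certificate from the Larksea Office; but there is no Annual Certificate in force, so (a) is unavailable.
Exception (b) is satisfied on its face — a current Tier 3 Notice is held; average daily discharge volume is 1910 litres, under the 1970 litres limit. Turning to paragraph (f): (f) is engaged — a current Tier F Approval is held. (b) is therefore removed.
All of (c)'s requirements are met (a current Schedule F Notice is held; assessed value is $250,500, meeting the $235,500 threshold). As to paragraphs (g)–(k): (g) would limit (c) — a current General Exemption Letter is held — but (h) sets (g) aside: (h) operates against (g): a current Standing Approval is held. (i) would limit (h) — the laundry is within 200 m of a designated waterway — but (j) sets (i) aside: (j) applies — discharge temperature exceeds 35 °C. (k) is not triggered (the reportable unit count is 13, short of 15), so (j) stands. So (c) applies.
Exception (d) requires that the wastewater contains only substances listed in Schedule A; but the wastewater includes a non-Schedule-A substance, so (d) is unavailable.
Exception (e)'s conditions are all satisfied: discharge occurs on no more than two days per week; the facility's operating hours per week are 94, under the 96 limit. But: (l) operates against (e): the reference index is 627, meeting the 584 threshold. (m) does not operate here (the baseline figure is 139, short of 170), so (l) stands. Exception (e) does not apply.

No — exception (c) applies; Chen's laundry is not required to file a quarterly discharge report.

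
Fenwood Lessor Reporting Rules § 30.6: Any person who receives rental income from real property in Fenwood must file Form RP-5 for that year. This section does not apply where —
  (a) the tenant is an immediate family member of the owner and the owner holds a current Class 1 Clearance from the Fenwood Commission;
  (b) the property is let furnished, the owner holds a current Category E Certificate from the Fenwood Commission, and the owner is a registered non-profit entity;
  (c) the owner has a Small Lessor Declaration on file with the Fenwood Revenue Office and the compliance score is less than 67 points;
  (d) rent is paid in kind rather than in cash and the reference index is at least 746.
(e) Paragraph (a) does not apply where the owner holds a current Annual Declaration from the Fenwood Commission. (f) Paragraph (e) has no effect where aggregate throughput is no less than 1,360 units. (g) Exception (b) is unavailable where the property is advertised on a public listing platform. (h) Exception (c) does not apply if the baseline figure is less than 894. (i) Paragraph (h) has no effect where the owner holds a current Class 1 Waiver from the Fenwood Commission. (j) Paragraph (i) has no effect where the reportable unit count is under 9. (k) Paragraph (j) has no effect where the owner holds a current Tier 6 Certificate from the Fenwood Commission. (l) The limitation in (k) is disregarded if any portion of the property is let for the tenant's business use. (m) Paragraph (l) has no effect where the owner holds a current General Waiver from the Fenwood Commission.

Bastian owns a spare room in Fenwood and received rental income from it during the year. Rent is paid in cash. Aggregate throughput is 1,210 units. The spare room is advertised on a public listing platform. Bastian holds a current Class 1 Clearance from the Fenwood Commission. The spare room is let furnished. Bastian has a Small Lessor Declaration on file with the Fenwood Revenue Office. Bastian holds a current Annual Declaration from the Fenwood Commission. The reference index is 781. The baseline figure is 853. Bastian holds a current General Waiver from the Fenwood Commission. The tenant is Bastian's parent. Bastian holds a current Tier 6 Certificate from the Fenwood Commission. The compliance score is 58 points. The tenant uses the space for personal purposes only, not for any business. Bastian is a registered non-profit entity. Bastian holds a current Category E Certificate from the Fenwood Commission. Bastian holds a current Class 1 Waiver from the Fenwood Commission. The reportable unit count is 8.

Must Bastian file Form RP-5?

No — exception (c) applies; Bastian is not required to file Form RP-5.

All of (a)'s requirements are met (the tenant is an immediate family member; a current Class 1 Clearance is held). But applying paragraphs (e)–(f): (e) operates against (a): a current Annual Declaration is held. (f), which would lift (e), does not operate here — aggregate throughput is 1,210 units, short of 1,360 units. So (a) is unavailable.
All of (b)'s requirements are met (the property is let furnished; a current Category E Certificate is held; Bastian is a registered non-profit). However, paragraph (g) must be considered: (g) operates — the property is publicly advertised. Exception (b) does not apply.
Exception (c)'s conditions are all satisfied: a Small Lessor Declaration is on file; the compliance score is 58 points, less than the 67 points limit. Under paragraphs (h)–(m): (h) applies (the baseline figure is 853, less than the 894 limit), but is itself disapplied by (i): (i) operates against (h): a current Class 1 Waiver is held. (j) would limit (i) — the reportable unit count is 8, under the 9 limit — but (k) sets (j) aside: (k) operates — a current Tier 6 Certificate is held. (l), which would lift (k), does not operate here — the space is used for personal purposes only. Exception (c) stands.
Exception (d) does not apply: rent is paid in cash.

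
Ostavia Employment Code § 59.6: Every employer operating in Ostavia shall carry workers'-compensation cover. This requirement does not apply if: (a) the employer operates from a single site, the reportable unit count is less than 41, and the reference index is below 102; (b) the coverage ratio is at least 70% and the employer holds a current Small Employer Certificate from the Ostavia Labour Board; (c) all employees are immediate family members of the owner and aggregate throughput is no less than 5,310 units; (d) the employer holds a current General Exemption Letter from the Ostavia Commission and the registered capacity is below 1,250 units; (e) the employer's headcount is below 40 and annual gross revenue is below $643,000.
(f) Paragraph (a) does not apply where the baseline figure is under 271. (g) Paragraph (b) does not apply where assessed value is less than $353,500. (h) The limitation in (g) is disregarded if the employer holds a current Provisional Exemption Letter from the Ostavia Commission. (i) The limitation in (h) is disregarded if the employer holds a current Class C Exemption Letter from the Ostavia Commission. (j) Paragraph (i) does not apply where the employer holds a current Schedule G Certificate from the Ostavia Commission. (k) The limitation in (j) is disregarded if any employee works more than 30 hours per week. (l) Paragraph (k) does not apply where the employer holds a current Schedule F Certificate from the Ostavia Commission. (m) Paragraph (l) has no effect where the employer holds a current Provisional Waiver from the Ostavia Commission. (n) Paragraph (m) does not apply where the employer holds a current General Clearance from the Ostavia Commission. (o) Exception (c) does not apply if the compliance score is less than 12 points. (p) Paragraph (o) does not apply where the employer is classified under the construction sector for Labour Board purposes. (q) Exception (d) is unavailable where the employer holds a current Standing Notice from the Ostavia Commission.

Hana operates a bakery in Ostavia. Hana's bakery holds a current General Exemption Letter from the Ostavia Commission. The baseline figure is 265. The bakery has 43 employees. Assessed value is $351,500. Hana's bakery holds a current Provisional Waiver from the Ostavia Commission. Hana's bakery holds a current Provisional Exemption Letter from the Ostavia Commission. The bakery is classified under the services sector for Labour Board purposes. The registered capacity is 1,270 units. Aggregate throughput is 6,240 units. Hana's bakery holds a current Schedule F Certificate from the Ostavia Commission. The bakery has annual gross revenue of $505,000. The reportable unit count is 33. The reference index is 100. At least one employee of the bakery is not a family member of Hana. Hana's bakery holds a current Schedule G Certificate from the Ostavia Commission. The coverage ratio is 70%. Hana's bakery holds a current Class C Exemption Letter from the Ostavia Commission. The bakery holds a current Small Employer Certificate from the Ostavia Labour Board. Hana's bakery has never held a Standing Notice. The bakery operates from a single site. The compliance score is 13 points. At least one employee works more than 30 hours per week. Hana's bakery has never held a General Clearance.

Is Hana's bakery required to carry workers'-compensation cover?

Yes — Hana's bakery must carry workers'-compensation cover.

All of (a)'s requirements are met (the employer operates from a single site; the reportable unit count is 33, less than the 41 limit; the reference index is 100, below the 102 limit). But applying paragraph (f): (f) operates against (a): the baseline figure is 265, under the 271 limit. (a) is therefore removed.
Exception (b)'s conditions are all satisfied: the coverage ratio is 70%, meeting the 70% threshold; a current Small Employer Certificate is held. Turning to paragraphs (g)–(n): (g) operates — assessed value is $351,500, less than the $353,500 limit. (h) is triggered (a current Provisional Exemption Letter is held), but yields to (i): (i) is triggered — a current Class C Exemption Letter is held. (j) applies (a current Schedule G Certificate is held), but is displaced by (k): (k) operates — at least one employee exceeds 30 hours/week. (l) is engaged (a current Schedule F Certificate is held), but yields to (m): (m) is triggered — a current Provisional Waiver is held. (n), which would lift (m), is not triggered — no current General Clearance is held. (b) is therefore removed.
Exception (c) does not apply: at least one employee is not a family member.
Exception (d) does not apply: the registered capacity is 1,270 units, not below 1,250 units.
Exception (e) requires that the employer's headcount is below 40; but the employer's headcount is 43, not below 40, so (e) is unavailable.
No exception displaces § 59.6.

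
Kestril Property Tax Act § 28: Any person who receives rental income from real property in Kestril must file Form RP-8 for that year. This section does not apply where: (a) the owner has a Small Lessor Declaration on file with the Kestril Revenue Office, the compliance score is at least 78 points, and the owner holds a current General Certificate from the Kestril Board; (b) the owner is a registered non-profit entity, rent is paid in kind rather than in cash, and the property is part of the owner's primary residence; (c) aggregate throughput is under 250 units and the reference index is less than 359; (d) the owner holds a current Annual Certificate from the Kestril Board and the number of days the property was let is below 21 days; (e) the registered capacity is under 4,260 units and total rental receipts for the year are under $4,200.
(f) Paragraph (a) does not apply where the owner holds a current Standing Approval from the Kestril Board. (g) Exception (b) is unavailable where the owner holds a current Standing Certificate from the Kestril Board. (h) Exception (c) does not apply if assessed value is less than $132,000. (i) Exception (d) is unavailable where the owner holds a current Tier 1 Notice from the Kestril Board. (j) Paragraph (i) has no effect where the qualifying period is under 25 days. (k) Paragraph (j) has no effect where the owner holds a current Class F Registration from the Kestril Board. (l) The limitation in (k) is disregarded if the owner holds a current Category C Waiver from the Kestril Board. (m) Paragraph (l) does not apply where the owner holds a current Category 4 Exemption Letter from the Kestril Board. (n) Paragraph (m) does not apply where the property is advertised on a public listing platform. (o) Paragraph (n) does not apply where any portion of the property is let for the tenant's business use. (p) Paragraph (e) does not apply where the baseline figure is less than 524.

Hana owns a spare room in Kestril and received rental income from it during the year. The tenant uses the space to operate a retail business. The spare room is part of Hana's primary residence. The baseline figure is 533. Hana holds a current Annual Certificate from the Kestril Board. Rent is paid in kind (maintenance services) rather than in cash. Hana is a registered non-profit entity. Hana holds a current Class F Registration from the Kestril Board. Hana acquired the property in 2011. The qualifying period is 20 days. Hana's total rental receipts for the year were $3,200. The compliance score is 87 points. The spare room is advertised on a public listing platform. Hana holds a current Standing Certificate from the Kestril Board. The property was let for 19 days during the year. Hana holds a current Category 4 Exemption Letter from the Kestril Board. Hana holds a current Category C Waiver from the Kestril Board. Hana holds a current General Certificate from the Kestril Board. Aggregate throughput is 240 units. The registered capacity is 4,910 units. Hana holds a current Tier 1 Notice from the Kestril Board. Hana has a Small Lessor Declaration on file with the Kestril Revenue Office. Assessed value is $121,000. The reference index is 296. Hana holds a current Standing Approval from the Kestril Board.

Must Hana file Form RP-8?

Exception (a): a Small Lessor Declaration is on file; the compliance score is 87 points, meeting the 78 points threshold; a current General Certificate is held — every condition holds. However, paragraph (f) must be considered: (f) is triggered — a current Standing Approval is held. Exception (a) does not apply.
All of (b)'s requirements are met (Hana is a registered non-profit; rent is paid in kind; the spare room is part of the primary residence). But applying paragraph (g): (g) is triggered — a current Standing Certificate is held. So (b) is unavailable.
Exception (c) is satisfied on its face — aggregate throughput is 240 units, under the 250 units limit; the reference index is 296, less than the 359 limit. But: (h) is engaged — assessed value is $121,000, less than the $132,000 limit. So (c) is unavailable.
Exception (d)'s conditions are all satisfied: a current Annual Certificate is held; the number of days the property was let is 19 days, below the 21 days limit. Turning to paragraphs (i)–(o): (i) operates against (d): a current Tier 1 Notice is held. (j) would limit (i) — the qualifying period is 20 days, under the 25 days limit — but (k) sets (j) aside: (k) operates against (j): a current Class F Registration is held. (l) would limit (k) — a current Category C Waiver is held — but (m) sets (l) aside: (m) is engaged — a current Category 4 Exemption Letter is held. (n) is engaged (the property is publicly advertised), but is itself disapplied by (o): (o) applies — the space is let for business use. (d) is therefore removed.
Exception (e) does not apply: the registered capacity is 4,910 units, not under 4,260 units.
No exception is made out. Hana falls within the general rule.

Yes — Hana must file Form RP-8.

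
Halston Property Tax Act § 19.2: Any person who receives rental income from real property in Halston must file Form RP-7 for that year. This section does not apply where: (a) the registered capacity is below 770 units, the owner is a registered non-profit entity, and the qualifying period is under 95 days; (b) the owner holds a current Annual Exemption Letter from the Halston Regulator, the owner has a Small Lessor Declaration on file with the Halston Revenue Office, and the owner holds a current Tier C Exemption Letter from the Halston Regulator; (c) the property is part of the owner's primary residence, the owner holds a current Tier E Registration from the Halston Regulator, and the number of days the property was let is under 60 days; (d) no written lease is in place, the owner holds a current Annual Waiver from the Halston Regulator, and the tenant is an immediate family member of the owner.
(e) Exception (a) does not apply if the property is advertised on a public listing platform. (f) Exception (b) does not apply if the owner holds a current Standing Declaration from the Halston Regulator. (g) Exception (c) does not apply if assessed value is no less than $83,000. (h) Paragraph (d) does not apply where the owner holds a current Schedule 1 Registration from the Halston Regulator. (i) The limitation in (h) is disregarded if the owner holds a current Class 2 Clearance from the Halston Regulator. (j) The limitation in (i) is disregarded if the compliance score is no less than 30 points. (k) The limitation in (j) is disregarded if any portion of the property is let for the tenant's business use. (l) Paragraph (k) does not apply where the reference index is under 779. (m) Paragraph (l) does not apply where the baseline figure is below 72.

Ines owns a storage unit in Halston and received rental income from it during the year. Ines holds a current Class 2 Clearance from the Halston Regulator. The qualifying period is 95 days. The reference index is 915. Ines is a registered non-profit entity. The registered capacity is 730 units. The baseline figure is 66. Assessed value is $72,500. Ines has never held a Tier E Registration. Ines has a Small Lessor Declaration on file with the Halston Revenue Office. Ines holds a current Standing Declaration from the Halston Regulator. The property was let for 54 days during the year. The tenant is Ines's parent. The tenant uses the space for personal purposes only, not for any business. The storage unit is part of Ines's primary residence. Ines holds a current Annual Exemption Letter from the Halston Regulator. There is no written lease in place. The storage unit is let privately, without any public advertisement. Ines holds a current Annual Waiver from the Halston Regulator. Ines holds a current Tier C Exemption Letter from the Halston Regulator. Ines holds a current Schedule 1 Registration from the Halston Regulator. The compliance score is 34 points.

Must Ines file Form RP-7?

Exception (a) requires that the qualifying period is under 95 days; but the qualifying period is 95 days, not under 95 days, so (a) is unavailable.
Exception (b) is satisfied on its face — a current Annual Exemption Letter is held; a Small Lessor Declaration is on file; a current Tier C Exemption Letter is held. But applying paragraph (f): (f) operates against (b): a current Standing Declaration is held. Exception (b) does not apply.
Exception (c) does not apply: the Tier E Registration is not current.
Exception (d) is satisfied on its face — there is no written lease; a current Annual Waiver is held; the tenant is an immediate family member. However, paragraphs (h)–(m) must be considered: (h) operates against (d): a current Schedule 1 Registration is held. (i) would limit (h) — a current Class 2 Clearance is held — but (j) sets (i) aside: (j) is triggered — the compliance score is 34 points, meeting the 30 points threshold. (k) is inapplicable (the space is used for personal purposes only), so (j) stands. So (d) is unavailable.
No exception applies. The general rule governs.

Yes — Ines must file Form RP-7.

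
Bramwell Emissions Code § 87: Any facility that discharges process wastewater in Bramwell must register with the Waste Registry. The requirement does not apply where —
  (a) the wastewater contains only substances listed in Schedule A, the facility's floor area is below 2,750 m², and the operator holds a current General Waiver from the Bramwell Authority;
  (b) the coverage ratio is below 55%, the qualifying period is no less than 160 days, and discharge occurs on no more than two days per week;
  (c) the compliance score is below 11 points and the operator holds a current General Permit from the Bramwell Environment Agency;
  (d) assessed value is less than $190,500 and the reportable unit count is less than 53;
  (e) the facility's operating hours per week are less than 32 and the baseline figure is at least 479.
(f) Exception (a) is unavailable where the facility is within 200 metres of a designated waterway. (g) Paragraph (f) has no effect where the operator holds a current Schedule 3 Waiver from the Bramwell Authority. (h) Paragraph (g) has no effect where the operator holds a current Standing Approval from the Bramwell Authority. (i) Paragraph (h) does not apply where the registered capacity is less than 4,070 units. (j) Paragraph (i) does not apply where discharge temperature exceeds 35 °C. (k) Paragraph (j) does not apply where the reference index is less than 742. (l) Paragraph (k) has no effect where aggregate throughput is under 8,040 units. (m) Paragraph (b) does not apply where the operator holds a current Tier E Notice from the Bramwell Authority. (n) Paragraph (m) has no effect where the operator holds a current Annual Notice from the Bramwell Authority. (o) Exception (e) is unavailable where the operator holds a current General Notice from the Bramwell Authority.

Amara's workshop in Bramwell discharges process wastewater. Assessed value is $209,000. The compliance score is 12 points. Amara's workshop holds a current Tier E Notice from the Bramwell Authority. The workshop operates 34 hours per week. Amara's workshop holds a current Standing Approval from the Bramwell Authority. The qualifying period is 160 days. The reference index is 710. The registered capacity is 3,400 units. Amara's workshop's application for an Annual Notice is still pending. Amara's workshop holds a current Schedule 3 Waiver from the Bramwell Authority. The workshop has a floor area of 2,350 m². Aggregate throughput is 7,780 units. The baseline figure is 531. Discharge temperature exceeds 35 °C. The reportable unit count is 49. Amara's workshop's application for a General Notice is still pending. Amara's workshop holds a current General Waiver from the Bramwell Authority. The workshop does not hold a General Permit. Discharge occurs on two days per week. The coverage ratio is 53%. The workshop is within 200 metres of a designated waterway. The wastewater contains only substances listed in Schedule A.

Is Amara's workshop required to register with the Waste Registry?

Yes — Amara's workshop must register with the Waste Registry.

Exception (a): the wastewater is Schedule-A-only; the facility's floor area is 2,350 m², below the 2,750 m² limit; a current General Waiver is held — every condition holds. However, paragraphs (f)–(l) must be considered: (f) applies — the workshop is within 200 m of a designated waterway. (g) is engaged (a current Schedule 3 Waiver is held), but is displaced by (h): (h) is engaged — a current Standing Approval is held. (i) is engaged (the registered capacity is 3,400 units, less than the 4,070 units limit), but is displaced by (j): (j) operates against (i): discharge temperature exceeds 35 °C. (k) would limit (j) — the reference index is 710, less than the 742 limit — but (l) sets (k) aside: (l) operates against (k): aggregate throughput is 7,780 units, under the 8,040 units limit. (a) is therefore removed.
Exception (b) is satisfied on its face — the coverage ratio is 53%, below the 55% limit; the qualifying period is 160 days, meeting the 160 days threshold; discharge occurs on no more than two days per week. However, paragraphs (m)–(n) must be considered: (m) is engaged — a current Tier E Notice is held. (n), which would lift (m), is inapplicable — the Annual Notice is not current. (b) is therefore removed.
Exception (c) does not apply: the compliance score is 12 points, not below 11 points.
Exception (d) does not apply: assessed value is $209,000, not less than $190,500.
Exception (e) does not apply: the facility's operating hours per week are 34, not less than 32.
No exception applies. The general rule governs.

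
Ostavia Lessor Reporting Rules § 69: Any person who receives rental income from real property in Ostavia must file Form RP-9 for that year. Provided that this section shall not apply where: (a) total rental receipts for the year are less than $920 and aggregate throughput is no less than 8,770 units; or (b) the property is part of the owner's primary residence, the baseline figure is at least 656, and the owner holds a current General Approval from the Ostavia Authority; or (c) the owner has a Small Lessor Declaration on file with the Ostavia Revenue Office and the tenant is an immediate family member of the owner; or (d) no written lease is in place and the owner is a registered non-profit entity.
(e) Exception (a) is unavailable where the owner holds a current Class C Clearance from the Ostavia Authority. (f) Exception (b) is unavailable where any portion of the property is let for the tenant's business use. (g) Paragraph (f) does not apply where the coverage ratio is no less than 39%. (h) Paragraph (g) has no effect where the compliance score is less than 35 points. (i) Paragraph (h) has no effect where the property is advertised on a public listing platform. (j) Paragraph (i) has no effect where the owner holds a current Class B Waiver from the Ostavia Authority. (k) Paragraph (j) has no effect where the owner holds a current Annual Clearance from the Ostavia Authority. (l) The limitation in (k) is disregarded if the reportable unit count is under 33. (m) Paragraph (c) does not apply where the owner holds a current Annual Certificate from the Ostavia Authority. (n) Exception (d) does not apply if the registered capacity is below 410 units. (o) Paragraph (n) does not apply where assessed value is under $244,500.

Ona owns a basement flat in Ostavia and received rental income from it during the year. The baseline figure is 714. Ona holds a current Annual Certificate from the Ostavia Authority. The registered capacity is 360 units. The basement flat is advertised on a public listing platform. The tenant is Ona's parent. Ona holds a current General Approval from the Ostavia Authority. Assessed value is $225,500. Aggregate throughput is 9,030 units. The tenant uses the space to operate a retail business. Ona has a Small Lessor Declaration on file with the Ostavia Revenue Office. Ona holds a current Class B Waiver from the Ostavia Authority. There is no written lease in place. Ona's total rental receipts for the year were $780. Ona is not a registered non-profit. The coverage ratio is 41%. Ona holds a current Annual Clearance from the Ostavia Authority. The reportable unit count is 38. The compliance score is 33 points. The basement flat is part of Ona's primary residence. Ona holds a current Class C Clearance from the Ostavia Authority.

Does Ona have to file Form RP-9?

No — exception (b) applies; Ona is not required to file Form RP-9.

Exception (a)'s conditions are all satisfied: total rental receipts for the year are $780, less than the $920 limit; aggregate throughput is 9,030 units, meeting the 8,770 units threshold. However, paragraph (e) must be considered: (e) operates against (a): a current Class C Clearance is held. (a) is therefore removed.
Exception (b): the basement flat is part of the primary residence; the baseline figure is 714, meeting the 656 threshold; a current General Approval is held — every condition holds. As to paragraphs (f)–(l): (f) would limit (b) — the space is let for business use — but (g) sets (f) aside: (g) applies — the coverage ratio is 41%, meeting the 39% threshold. (h) operates (the compliance score is 33 points, less than the 35 points limit), but is displaced by (i): (i) operates — the property is publicly advertised. (j) is engaged (a current Class B Waiver is held), but is set aside by (k): (k) operates against (j): a current Annual Clearance is held. (l) does not operate here (the reportable unit count is 38, not under 33), so (k) stands. Exception (b) stands.
Exception (c) is satisfied on its face — a Small Lessor Declaration is on file; the tenant is an immediate family member. But: (m) applies — a current Annual Certificate is held. Exception (c) does not apply.
Exception (d) fails — Ona is not a registered non-profit.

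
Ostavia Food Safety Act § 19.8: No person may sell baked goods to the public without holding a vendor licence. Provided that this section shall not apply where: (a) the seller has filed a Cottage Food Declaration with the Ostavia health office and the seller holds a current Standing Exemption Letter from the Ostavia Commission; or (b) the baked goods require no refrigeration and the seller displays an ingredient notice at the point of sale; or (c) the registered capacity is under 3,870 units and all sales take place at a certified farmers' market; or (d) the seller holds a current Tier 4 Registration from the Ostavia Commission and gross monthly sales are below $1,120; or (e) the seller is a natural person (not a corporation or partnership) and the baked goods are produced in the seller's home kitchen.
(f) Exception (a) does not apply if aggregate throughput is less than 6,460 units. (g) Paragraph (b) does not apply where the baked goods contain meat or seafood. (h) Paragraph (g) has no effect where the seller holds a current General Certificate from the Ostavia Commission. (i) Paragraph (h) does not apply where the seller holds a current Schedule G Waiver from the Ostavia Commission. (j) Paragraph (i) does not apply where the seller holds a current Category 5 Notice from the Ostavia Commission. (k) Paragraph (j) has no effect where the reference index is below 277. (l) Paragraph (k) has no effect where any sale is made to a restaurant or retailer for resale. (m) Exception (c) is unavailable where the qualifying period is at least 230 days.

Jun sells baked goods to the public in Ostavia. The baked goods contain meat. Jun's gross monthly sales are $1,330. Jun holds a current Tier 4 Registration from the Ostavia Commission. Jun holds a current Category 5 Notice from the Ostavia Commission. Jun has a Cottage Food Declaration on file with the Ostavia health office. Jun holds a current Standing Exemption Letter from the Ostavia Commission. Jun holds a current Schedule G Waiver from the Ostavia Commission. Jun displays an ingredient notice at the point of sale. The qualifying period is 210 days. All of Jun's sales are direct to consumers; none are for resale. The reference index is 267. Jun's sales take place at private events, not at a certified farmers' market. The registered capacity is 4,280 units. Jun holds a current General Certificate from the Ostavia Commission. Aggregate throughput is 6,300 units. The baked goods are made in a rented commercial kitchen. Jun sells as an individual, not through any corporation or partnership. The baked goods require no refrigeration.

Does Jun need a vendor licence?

Yes — Jun must hold a vendor licence.

Exception (a): a Cottage Food Declaration is on file; a current Standing Exemption Letter is held — every condition holds. But applying paragraph (f): (f) operates against (a): aggregate throughput is 6,300 units, less than the 6,460 units limit. So (a) is unavailable.
Exception (b)'s conditions are all satisfied: the baked goods are shelf-stable; an ingredient notice is displayed. However, paragraphs (g)–(l) must be considered: (g) is triggered — the baked goods contain meat. (h) would limit (g) — a current General Certificate is held — but (i) sets (h) aside: (i) operates — a current Schedule G Waiver is held. (j) applies (a current Category 5 Notice is held), but yields to (k): (k) operates against (j): the reference index is 267, below the 277 limit. (l), which would lift (k), is inapplicable — no sales are for resale. Exception (b) does not apply.
Exception (c) does not apply: the registered capacity is 4,280 units, not under 3,870 units.
Exception (d) requires that gross monthly sales are below $1,120; but gross monthly sales are $1,330, not below $1,120, so (d) is unavailable.
Exception (e) does not apply: the baked goods are made in a commercial kitchen, not a home kitchen.
Every exception is unavailable, so the rule governs.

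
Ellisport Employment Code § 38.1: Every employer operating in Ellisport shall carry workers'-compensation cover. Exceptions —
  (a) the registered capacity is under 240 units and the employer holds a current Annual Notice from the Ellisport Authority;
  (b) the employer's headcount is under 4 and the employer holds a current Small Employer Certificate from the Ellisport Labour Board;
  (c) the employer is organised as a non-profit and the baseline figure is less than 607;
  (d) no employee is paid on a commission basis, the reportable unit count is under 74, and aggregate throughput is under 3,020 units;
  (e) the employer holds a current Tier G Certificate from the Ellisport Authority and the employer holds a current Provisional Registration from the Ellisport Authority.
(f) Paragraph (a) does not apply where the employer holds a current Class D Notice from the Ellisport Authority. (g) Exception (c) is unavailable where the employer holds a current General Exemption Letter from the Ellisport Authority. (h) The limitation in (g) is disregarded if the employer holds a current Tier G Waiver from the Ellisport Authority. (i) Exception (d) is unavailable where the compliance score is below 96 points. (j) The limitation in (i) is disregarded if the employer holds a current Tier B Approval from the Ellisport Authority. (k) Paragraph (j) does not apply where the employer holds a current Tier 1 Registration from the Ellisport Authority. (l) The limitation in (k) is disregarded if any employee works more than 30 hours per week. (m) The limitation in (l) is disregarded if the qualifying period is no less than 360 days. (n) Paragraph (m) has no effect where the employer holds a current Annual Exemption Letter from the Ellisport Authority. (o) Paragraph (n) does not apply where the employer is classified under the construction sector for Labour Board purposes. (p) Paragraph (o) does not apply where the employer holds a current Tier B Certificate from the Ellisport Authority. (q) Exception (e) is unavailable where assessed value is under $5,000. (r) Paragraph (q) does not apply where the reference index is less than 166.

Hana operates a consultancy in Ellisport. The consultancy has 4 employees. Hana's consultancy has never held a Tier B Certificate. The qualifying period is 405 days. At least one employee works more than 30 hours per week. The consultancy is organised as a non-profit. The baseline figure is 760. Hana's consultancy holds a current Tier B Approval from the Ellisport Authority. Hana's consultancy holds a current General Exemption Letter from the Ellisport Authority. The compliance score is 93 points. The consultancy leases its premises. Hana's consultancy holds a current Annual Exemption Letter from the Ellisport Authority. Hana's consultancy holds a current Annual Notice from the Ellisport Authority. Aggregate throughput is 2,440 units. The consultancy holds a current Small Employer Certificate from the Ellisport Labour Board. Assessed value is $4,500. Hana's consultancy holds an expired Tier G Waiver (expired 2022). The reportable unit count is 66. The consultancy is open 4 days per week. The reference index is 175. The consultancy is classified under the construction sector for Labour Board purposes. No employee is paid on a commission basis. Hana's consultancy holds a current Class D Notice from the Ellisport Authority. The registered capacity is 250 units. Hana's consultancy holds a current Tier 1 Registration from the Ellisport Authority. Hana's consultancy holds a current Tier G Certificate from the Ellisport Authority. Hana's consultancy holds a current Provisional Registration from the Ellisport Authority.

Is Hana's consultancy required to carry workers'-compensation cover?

Yes — Hana's consultancy must carry workers'-compensation cover.

Exception (a) does not apply: the registered capacity is 250 units, not under 240 units.
Exception (b) requires that the employer's headcount is under 4; but the employer's headcount is 4, not under 4, so (b) is unavailable.
Exception (c) requires that the baseline figure is less than 607; but the baseline figure is 760, not less than 607, so (c) is unavailable.
Exception (d) is satisfied on its face — no employee is paid on commission; the reportable unit count is 66, under the 74 limit; aggregate throughput is 2,440 units, under the 3,020 units limit. Turning to paragraphs (i)–(p): (i) is triggered — the compliance score is 93 points, below the 96 points limit. (j) is engaged (a current Tier B Approval is held), but is displaced by (k): (k) is engaged — a current Tier 1 Registration is held. (l) would limit (k) — at least one employee exceeds 30 hours/week — but (m) sets (l) aside: (m) operates — the qualifying period is 405 days, meeting the 360 days threshold. (n) would limit (m) — a current Annual Exemption Letter is held — but (o) sets (n) aside: (o) operates against (n): the consultancy is classified under the construction sector. (p) is not engaged (no current Tier B Certificate is held), so (o) stands. So (d) is unavailable.
All of (e)'s requirements are met (a current Tier G Certificate is held; a current Provisional Registration is held). However, paragraphs (q)–(r) must be considered: (q) is engaged — assessed value is $4,500, under the $5,000 limit. (r), which would lift (q), is inapplicable — the reference index is 175, not less than 166. (e) is therefore removed.
Every exception is unavailable, so the rule governs.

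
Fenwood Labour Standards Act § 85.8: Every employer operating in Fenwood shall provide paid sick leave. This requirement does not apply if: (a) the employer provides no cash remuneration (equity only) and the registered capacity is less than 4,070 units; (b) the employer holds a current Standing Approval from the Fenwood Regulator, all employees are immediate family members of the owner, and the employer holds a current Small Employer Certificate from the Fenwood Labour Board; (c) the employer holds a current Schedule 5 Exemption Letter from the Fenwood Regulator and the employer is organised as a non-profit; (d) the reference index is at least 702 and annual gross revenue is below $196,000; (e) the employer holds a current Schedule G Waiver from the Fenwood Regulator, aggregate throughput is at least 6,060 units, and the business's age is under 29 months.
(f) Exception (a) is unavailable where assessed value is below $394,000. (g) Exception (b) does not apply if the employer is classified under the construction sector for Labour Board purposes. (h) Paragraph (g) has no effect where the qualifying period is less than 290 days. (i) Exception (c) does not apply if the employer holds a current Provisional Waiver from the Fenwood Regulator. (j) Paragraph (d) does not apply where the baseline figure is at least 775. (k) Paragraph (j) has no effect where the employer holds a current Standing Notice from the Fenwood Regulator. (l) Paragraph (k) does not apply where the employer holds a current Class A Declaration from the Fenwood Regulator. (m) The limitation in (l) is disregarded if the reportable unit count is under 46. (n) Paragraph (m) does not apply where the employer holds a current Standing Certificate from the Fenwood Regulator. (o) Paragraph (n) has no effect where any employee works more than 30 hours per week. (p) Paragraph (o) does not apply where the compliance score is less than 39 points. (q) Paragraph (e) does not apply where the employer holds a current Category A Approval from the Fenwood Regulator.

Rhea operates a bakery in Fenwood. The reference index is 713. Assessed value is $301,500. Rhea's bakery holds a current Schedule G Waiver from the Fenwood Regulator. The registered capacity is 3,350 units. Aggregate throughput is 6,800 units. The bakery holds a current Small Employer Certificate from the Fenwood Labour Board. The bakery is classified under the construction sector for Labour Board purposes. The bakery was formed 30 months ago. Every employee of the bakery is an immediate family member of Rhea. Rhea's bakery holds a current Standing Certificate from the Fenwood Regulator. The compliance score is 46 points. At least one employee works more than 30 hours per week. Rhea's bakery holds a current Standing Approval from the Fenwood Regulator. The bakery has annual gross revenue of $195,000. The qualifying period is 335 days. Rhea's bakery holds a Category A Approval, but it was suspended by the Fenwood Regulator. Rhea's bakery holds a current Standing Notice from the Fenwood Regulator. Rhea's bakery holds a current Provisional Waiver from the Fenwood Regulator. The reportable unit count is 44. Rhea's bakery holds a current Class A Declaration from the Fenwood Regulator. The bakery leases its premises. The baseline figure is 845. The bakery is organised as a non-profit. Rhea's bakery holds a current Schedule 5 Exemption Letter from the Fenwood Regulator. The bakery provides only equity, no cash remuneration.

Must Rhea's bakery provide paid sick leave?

No — exception (d) applies; Rhea's bakery is not required to provide paid sick leave.

All of (a)'s requirements are met (remuneration is equity-only; the registered capacity is 3,350 units, less than the 4,070 units limit). Turning to paragraph (f): (f) operates — assessed value is $301,500, below the $394,000 limit. (a) is therefore removed.
Exception (b): a current Standing Approval is held; every employee is an immediate family member; a current Small Employer Certificate is held — every condition holds. Turning to paragraphs (g)–(h): (g) applies — the bakery is classified under the construction sector. (h) is inapplicable (the qualifying period is 335 days, not less than 290 days), so (g) stands. (b) is therefore removed.
All of (c)'s requirements are met (a current Schedule 5 Exemption Letter is held; the employer is a non-profit). But applying paragraph (i): (i) operates against (c): a current Provisional Waiver is held. Exception (c) does not apply.
Exception (d)'s conditions are all satisfied: the reference index is 713, meeting the 702 threshold; annual gross revenue is $195,000, below the $196,000 limit. Under paragraphs (j)–(p): (j) applies (the baseline figure is 845, meeting the 775 threshold), but is displaced by (k): (k) is triggered — a current Standing Notice is held. (l) is engaged (a current Class A Declaration is held), but is displaced by (m): (m) is triggered — the reportable unit count is 44, under the 46 limit. (n) would limit (m) — a current Standing Certificate is held — but (o) sets (n) aside: (o) is triggered — at least one employee exceeds 30 hours/week. (p) is not triggered (the compliance score is 46 points, not less than 39 points), so (o) stands. (d) remains available.
Exception (e) fails — the business's age is 30 months, not under 29 months.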